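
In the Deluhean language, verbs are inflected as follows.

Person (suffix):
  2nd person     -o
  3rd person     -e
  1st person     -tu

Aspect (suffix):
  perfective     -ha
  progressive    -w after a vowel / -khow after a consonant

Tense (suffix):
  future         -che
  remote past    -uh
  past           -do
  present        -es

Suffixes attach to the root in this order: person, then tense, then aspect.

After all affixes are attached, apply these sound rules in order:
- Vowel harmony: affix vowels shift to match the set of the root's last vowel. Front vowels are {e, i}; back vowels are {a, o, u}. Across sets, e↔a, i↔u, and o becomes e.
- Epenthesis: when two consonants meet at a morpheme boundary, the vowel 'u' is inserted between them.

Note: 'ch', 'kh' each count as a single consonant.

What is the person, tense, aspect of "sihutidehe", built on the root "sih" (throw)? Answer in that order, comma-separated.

1st person, past, perfective

Segment: sih-tu-do-ha.
person: -tu → 1st person.
tense: -do → past.
aspect: -ha → perfective.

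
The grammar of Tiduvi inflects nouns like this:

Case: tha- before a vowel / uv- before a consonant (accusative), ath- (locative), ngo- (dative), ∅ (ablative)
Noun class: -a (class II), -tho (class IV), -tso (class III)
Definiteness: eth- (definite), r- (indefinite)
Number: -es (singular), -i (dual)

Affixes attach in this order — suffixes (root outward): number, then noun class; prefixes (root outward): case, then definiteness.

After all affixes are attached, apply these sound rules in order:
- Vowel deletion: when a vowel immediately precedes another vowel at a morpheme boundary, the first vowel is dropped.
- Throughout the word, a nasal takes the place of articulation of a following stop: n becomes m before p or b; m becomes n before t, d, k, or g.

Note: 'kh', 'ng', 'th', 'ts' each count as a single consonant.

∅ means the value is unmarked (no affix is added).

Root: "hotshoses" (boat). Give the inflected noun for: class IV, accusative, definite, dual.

Attach number dual -i → hotshosesi.
Attach case accusative uv- (before consonant 'h') → uvhotshosesi.
Attach noun class class IV -tho → uvhotshosesitho.
Attach definiteness definite eth- → ethuvhotshosesitho.
Vowel deletion: no change.
Nasal assimilation: no change.

ethuvhotshosesitho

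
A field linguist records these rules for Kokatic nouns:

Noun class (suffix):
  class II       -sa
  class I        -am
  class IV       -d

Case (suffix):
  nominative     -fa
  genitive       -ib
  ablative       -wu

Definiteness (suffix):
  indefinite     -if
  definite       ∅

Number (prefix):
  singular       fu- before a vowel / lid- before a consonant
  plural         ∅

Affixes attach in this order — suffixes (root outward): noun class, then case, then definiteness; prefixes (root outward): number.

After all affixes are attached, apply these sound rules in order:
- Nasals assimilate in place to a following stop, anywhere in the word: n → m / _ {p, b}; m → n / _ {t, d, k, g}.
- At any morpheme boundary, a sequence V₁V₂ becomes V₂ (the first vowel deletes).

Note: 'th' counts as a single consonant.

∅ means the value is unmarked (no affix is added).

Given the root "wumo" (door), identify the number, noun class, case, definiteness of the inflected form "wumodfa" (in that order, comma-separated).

plural, class IV, nominative, definite

Segment: wumo-d-fa.
number: ∅ → plural.
noun class: -d → class IV.
case: -fa → nominative.
definiteness: ∅ → definite.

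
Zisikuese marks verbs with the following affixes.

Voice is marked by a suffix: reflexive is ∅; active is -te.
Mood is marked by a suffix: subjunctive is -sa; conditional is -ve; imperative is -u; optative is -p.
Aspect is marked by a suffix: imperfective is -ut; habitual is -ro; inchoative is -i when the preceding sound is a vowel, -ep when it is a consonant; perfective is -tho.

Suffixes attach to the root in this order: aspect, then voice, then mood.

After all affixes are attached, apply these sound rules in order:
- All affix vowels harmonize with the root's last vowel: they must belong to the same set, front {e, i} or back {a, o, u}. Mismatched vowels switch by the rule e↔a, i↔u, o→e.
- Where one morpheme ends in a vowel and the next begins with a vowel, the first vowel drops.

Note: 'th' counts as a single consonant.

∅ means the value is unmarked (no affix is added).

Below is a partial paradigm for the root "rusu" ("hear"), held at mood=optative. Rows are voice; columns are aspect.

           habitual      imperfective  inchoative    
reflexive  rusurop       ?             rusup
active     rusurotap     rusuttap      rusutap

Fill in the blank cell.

rusutp

Attach aspect imperfective -ut → rusuut.
voice = reflexive: zero marking, form stays rusuut.
Attach mood optative -p → rusuutp.
Vowel harmony: no change.
Apply vowel deletion: rusuutp → rusutp.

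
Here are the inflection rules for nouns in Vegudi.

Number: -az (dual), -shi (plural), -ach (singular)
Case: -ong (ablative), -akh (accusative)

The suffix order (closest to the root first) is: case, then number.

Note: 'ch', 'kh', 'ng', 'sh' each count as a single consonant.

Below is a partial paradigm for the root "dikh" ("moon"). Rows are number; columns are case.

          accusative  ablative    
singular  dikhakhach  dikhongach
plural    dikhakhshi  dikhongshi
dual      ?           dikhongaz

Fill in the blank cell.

dikhakhaz

Attach case accusative -akh → dikhakh.
Attach number dual -az → dikhakhaz.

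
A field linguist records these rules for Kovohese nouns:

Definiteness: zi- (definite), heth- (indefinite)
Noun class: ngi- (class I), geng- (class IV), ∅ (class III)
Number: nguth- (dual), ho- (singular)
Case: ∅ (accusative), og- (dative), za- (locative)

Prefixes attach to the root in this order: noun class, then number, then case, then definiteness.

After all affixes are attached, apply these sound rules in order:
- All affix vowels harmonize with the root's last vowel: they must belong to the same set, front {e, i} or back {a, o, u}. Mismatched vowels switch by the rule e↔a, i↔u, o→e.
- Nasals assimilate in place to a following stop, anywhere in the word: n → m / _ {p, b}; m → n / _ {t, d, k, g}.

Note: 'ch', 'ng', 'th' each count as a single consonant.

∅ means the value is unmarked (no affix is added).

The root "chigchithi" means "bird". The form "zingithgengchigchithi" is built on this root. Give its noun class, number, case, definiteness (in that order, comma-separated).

class IV, dual, accusative, definite

Segment: zi-nguth-geng-chigchithi.
noun class: geng- → class IV.
number: nguth- → dual.
case: ∅ → accusative.
definiteness: zi- → definite.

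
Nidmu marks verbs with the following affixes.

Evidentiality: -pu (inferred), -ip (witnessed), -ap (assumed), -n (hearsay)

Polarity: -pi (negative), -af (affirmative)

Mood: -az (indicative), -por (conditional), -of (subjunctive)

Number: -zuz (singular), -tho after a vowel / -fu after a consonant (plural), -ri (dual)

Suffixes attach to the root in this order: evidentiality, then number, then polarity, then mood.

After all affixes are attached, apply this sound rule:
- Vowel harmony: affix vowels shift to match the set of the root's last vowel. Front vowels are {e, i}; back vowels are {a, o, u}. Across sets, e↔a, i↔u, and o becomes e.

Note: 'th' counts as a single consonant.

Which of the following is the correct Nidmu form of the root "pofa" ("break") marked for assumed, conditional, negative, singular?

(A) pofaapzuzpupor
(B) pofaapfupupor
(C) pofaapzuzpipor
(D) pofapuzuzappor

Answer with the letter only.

Attach evidentiality assumed -ap → pofaap.
Attach number singular -zuz → pofaapzuz.
Attach polarity negative -pi → pofaapzuzpi.
Attach mood conditional -por → pofaapzuzpipor.
Apply vowel harmony: pofaapzuzpipor → pofaapzuzpupor.
So the correct form is pofaapzuzpupor, option (A).
(C) pofaapzuzpipor is wrong: it fails to apply the sound rule(s).
(D) pofapuzuzappor is wrong: it has the affixes in the wrong order.
(B) pofaapfupupor is wrong: it uses plural instead of singular for number.

A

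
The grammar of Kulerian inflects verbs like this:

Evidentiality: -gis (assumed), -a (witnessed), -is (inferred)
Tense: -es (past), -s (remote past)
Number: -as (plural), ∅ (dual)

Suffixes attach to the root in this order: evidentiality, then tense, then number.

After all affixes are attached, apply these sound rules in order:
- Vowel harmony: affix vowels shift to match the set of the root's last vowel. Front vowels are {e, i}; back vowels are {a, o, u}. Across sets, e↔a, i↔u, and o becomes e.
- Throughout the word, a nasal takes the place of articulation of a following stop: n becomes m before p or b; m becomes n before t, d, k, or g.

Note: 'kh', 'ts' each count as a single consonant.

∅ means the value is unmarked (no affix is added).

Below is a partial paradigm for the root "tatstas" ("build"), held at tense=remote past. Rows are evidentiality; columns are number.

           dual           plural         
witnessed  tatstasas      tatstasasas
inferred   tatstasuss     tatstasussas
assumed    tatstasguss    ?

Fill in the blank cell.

Attach evidentiality assumed -gis → tatstasgis.
Attach tense remote past -s → tatstasgiss.
Attach number plural -as → tatstasgissas.
Apply vowel harmony: tatstasgissas → tatstasgussas.
Nasal assimilation: no change.

tatstasgussas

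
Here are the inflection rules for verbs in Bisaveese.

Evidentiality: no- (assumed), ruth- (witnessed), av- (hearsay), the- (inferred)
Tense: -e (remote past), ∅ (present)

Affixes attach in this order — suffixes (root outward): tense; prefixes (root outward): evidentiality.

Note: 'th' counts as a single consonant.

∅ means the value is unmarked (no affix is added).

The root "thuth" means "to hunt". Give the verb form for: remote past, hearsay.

avthuthe

Attach tense remote past -e → thuthe.
Attach evidentiality hearsay av- → avthuthe.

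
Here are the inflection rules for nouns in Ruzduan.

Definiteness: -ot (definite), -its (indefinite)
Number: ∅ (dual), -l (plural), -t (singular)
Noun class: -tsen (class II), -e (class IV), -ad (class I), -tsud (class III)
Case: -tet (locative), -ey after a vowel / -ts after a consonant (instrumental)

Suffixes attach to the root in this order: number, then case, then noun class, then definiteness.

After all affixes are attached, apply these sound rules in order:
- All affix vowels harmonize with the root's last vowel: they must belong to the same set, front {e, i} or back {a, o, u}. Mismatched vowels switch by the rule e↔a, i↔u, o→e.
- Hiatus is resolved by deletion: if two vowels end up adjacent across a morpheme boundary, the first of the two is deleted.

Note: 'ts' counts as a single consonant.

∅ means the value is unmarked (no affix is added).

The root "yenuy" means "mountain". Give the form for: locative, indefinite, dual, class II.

number = dual: zero marking, form stays yenuy.
Attach case locative -tet → yenuytet.
Attach noun class class II -tsen → yenuytettsen.
Attach definiteness indefinite -its → yenuytettsenits.
Apply vowel harmony: yenuytettsenits → yenuytattsanuts.
Vowel deletion: no change.

yenuytattsanuts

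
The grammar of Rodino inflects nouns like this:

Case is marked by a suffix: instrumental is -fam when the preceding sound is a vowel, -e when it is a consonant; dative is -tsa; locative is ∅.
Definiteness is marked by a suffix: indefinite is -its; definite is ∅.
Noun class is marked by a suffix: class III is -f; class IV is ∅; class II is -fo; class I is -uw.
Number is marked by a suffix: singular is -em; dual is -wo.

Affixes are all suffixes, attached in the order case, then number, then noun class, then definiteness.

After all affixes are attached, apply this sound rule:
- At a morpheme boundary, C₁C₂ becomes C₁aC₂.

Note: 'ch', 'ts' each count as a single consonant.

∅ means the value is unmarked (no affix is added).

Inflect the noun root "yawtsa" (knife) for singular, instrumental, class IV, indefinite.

yawtsafamemits

Attach case instrumental -fam (after vowel 'a') → yawtsafam.
Attach number singular -em → yawtsafamem.
noun class = class IV: zero marking, form stays yawtsafamem.
Attach definiteness indefinite -its → yawtsafamemits.
Epenthesis: no change.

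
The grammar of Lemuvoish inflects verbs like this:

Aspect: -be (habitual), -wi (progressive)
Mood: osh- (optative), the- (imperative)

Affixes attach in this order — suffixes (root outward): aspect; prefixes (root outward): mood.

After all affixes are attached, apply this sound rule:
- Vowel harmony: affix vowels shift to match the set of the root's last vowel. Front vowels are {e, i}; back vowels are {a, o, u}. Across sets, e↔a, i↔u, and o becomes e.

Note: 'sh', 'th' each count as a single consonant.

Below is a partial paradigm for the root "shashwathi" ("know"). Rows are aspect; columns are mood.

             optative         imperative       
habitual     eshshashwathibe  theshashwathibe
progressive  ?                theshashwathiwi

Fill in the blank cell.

Attach mood optative osh- → oshshashwathi.
Attach aspect progressive -wi → oshshashwathiwi.
Apply vowel harmony: oshshashwathiwi → eshshashwathiwi.

eshshashwathiwi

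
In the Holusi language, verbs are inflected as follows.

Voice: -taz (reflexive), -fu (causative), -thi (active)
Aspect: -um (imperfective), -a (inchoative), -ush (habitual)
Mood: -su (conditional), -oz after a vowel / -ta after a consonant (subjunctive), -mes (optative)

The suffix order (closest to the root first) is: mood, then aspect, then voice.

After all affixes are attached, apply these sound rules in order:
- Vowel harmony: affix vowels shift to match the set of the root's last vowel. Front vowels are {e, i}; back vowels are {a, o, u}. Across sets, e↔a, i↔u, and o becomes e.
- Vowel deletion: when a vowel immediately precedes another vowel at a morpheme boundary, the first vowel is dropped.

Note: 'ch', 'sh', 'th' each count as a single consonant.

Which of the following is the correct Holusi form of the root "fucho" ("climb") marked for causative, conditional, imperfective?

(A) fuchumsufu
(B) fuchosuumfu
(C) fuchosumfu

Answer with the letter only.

Attach mood conditional -su → fuchosu.
Attach aspect imperfective -um → fuchosuum.
Attach voice causative -fu → fuchosuumfu.
Vowel harmony: no change.
Apply vowel deletion: fuchosuumfu → fuchosumfu.
So the correct form is fuchosumfu, option (C).
(B) fuchosuumfu is wrong: it fails to apply the sound rule(s).
(A) fuchumsufu is wrong: it has the affixes in the wrong order.

C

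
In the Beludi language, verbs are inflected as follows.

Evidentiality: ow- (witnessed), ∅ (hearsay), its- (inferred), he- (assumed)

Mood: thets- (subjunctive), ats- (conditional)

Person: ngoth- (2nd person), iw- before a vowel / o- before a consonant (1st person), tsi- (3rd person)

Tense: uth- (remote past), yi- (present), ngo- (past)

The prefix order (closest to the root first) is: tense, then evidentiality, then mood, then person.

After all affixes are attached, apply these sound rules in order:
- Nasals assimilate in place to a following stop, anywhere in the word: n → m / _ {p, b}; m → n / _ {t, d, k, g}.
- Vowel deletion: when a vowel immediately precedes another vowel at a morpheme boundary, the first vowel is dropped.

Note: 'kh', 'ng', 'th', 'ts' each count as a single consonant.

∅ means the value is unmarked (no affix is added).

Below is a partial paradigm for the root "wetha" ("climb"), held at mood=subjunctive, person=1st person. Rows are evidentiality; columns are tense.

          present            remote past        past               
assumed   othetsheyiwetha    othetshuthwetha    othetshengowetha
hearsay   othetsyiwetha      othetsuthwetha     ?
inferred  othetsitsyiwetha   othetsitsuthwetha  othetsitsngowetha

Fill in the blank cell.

othetsngowetha

Attach tense past ngo- → ngowetha.
evidentiality = hearsay: zero marking, form stays ngowetha.
Attach mood subjunctive thets- → thetsngowetha.
Attach person 1st person o- (before consonant 'th') → othetsngowetha.
Nasal assimilation: no change.
Vowel deletion: no change.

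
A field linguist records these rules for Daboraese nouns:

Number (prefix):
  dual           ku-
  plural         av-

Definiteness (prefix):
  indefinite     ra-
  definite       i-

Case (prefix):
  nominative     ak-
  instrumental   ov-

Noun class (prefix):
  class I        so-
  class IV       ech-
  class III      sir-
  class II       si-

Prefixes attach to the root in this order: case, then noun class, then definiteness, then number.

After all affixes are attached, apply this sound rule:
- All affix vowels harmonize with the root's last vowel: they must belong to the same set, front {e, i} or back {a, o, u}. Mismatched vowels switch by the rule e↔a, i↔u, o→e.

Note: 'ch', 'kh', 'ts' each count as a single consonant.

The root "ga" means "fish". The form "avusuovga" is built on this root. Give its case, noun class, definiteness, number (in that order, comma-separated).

instrumental, class II, definite, plural

Segment: av-i-si-ov-ga.
case: ov- → instrumental.
noun class: si- → class II.
definiteness: i- → definite.
number: av- → plural.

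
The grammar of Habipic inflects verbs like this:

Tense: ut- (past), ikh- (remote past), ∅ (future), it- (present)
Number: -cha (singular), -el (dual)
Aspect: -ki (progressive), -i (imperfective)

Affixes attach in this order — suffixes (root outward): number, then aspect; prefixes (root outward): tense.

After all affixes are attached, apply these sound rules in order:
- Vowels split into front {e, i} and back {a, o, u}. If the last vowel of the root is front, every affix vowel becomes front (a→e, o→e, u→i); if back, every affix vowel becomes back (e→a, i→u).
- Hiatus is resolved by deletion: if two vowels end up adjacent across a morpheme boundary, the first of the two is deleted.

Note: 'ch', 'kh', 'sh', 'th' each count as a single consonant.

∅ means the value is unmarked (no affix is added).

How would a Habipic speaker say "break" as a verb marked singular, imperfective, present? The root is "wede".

itwedechi

Attach tense present it- → itwede.
Attach number singular -cha → itwedecha.
Attach aspect imperfective -i → itwedechai.
Apply vowel harmony: itwedechai → itwedechei.
Apply vowel deletion: itwedechei → itwedechi.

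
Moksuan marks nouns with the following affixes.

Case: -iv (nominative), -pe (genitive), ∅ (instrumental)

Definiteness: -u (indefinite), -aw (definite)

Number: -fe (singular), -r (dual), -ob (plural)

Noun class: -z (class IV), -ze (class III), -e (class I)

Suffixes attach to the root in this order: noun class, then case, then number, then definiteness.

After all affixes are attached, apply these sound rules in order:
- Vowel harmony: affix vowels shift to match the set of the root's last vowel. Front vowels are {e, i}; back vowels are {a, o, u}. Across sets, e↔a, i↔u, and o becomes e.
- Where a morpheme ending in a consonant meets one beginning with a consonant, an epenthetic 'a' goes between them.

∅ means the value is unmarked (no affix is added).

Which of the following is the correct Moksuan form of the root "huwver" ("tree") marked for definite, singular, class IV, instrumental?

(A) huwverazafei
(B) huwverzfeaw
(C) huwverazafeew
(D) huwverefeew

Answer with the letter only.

C

Attach noun class class IV -z → huwverz.
case = instrumental: zero marking, form stays huwverz.
Attach number singular -fe → huwverzfe.
Attach definiteness definite -aw → huwverzfeaw.
Apply vowel harmony: huwverzfeaw → huwverzfeew.
Apply epenthesis: huwverzfeew → huwverazafeew.
So the correct form is huwverazafeew, option (C).
(B) huwverzfeaw is wrong: it fails to apply the sound rule(s).
(D) huwverefeew is wrong: it uses class I instead of class IV for noun class.
(A) huwverazafei is wrong: it uses indefinite instead of definite for definiteness.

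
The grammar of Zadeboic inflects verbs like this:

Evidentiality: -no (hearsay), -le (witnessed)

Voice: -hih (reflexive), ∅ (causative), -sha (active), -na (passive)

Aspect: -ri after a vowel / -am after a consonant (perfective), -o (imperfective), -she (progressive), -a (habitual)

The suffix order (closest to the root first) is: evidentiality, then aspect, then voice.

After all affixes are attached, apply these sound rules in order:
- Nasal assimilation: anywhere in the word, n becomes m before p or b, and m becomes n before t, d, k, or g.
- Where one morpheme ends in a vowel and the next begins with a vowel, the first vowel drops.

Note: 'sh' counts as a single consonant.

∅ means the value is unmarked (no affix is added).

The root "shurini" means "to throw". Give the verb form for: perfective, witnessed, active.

shurinilerisha

Attach evidentiality witnessed -le → shurinile.
Attach aspect perfective -ri (after vowel 'e') → shurinileri.
Attach voice active -sha → shurinilerisha.
Nasal assimilation: no change.
Vowel deletion: no change.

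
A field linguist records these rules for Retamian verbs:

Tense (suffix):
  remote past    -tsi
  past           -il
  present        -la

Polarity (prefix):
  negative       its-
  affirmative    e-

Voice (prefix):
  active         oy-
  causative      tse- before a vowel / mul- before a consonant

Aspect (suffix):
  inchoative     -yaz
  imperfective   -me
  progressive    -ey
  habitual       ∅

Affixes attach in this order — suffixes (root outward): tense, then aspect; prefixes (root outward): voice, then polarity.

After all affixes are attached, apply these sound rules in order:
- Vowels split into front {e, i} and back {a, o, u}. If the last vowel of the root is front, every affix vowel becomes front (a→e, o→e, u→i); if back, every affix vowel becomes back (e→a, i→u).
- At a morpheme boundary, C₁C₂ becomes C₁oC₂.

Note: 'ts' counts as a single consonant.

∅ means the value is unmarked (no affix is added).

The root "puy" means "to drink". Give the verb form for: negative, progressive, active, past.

utsoyopuyulay

Attach voice active oy- → oypuy.
Attach tense past -il → oypuyil.
Attach polarity negative its- → itsoypuyil.
Attach aspect progressive -ey → itsoypuyiley.
Apply vowel harmony: itsoypuyiley → utsoypuyulay.
Apply epenthesis: utsoypuyulay → utsoyopuyulay.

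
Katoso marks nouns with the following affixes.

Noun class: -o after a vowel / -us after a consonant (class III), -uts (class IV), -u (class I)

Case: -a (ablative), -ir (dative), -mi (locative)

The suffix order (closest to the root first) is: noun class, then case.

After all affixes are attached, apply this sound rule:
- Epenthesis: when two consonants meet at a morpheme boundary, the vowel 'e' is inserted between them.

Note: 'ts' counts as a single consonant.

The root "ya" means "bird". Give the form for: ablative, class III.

yaoa

Attach noun class class III -o (after vowel 'a') → yao.
Attach case ablative -a → yaoa.
Epenthesis: no change.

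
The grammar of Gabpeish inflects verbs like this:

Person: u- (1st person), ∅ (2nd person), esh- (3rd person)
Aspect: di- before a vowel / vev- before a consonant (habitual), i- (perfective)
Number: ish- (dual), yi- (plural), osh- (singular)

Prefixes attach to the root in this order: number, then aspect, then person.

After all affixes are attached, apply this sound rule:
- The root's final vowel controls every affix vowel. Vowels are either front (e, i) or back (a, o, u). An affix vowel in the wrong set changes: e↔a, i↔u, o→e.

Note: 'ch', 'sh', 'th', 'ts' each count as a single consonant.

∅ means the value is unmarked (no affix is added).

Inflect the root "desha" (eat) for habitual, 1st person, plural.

uvavyudesha

Attach number plural yi- → yidesha.
Attach aspect habitual vev- (before consonant 'y') → vevyidesha.
Attach person 1st person u- → uvevyidesha.
Apply vowel harmony: uvevyidesha → uvavyudesha.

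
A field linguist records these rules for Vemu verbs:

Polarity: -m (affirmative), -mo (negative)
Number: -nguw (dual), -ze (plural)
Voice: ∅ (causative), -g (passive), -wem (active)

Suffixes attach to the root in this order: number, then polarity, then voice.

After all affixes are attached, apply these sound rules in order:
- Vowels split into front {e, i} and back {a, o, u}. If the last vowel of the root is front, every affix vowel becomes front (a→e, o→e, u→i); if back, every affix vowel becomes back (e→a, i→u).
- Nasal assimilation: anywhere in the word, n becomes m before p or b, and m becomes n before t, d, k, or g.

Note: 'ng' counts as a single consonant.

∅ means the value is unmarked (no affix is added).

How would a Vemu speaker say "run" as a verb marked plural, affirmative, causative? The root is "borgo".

borgozam

Attach number plural -ze → borgoze.
Attach polarity affirmative -m → borgozem.
voice = causative: zero marking, form stays borgozem.
Apply vowel harmony: borgozem → borgozam.
Nasal assimilation: no change.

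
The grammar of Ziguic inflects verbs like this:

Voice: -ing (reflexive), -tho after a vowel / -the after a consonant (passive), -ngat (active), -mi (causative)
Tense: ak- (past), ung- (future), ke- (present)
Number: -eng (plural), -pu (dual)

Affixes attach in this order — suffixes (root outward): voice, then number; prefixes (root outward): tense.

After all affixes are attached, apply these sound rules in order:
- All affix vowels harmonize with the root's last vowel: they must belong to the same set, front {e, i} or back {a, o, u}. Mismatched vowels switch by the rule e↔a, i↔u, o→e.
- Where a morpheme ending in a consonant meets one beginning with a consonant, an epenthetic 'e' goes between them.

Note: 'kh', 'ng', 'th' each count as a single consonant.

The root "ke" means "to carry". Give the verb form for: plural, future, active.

ingekengeteng

Attach voice active -ngat → kengat.
Attach number plural -eng → kengateng.
Attach tense future ung- → ungkengateng.
Apply vowel harmony: ungkengateng → ingkengeteng.
Apply epenthesis: ingkengeteng → ingekengeteng.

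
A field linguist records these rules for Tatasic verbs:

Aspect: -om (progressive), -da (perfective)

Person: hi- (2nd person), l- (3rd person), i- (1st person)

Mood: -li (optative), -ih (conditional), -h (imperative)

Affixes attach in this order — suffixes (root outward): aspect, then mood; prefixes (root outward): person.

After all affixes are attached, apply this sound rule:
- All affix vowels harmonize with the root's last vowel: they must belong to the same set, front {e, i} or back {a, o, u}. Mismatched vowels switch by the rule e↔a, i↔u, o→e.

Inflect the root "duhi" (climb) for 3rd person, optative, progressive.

Attach aspect progressive -om → duhiom.
Attach mood optative -li → duhiomli.
Attach person 3rd person l- → lduhiomli.
Apply vowel harmony: lduhiomli → lduhiemli.

lduhiemli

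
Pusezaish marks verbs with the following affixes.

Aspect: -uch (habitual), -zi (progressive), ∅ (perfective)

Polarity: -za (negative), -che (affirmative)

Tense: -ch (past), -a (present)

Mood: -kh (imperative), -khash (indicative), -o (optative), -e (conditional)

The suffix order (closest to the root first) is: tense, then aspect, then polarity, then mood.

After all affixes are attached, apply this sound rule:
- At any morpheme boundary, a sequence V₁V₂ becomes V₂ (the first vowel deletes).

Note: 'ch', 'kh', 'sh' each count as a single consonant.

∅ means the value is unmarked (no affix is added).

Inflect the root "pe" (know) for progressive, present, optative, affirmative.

pazicho

Attach tense present -a → pea.
Attach aspect progressive -zi → peazi.
Attach polarity affirmative -che → peaziche.
Attach mood optative -o → peazicheo.
Apply vowel deletion: peazicheo → pazicho.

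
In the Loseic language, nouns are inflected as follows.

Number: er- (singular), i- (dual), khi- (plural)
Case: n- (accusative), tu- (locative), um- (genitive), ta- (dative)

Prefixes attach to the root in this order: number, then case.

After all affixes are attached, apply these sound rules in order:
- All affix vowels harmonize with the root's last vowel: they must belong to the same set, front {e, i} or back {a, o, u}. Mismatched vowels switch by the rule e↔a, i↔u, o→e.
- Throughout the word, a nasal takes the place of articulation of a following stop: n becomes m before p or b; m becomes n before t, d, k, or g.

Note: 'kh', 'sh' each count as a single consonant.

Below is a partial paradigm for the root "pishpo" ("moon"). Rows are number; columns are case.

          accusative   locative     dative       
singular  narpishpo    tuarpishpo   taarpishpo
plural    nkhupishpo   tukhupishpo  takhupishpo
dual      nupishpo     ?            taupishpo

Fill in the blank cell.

tuupishpo

Attach number dual i- → ipishpo.
Attach case locative tu- → tuipishpo.
Apply vowel harmony: tuipishpo → tuupishpo.
Nasal assimilation: no change.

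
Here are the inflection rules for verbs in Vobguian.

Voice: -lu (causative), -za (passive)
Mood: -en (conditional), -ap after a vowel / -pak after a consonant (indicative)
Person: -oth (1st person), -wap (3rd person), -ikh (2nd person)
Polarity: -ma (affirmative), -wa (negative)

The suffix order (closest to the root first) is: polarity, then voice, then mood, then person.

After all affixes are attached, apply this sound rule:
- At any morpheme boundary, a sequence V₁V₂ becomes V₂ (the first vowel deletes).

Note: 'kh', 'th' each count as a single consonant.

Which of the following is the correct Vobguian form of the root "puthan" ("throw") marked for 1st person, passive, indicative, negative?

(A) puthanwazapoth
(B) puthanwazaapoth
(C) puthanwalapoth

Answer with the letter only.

A

Attach polarity negative -wa → puthanwa.
Attach voice passive -za → puthanwaza.
Attach mood indicative -ap (after vowel 'a') → puthanwazaap.
Attach person 1st person -oth → puthanwazaapoth.
Apply vowel deletion: puthanwazaapoth → puthanwazapoth.
So the correct form is puthanwazapoth, option (A).
(B) puthanwazaapoth is wrong: it fails to apply the sound rule(s).
(C) puthanwalapoth is wrong: it uses causative instead of passive for voice.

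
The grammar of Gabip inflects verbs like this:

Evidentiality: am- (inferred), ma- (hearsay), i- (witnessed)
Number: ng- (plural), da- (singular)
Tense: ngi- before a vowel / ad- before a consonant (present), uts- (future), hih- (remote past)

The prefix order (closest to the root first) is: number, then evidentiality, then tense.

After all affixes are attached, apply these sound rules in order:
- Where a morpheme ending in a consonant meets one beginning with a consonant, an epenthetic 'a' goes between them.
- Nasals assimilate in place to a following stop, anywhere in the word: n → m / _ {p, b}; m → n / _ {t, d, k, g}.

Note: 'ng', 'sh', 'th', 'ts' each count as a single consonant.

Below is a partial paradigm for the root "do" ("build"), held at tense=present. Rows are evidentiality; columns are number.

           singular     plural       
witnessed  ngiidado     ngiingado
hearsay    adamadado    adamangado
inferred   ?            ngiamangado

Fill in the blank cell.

Attach number singular da- → dado.
Attach evidentiality inferred am- → amdado.
Attach tense present ngi- (before vowel 'a') → ngiamdado.
Apply epenthesis: ngiamdado → ngiamadado.
Nasal assimilation: no change.

ngiamadado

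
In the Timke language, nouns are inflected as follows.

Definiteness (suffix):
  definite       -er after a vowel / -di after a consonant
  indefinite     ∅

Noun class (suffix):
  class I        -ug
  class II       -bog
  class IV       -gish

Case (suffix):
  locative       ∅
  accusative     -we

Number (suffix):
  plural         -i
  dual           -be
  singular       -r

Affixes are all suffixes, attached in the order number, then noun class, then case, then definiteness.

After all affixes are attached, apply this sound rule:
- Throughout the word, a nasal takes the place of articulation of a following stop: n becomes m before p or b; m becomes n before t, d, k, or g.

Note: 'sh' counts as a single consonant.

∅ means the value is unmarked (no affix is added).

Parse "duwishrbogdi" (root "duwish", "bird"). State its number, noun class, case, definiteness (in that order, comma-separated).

singular, class II, locative, definite

Segment: duwish-r-bog-di.
number: -r → singular.
noun class: -bog → class II.
case: ∅ → locative.
definiteness: -er/di → definite.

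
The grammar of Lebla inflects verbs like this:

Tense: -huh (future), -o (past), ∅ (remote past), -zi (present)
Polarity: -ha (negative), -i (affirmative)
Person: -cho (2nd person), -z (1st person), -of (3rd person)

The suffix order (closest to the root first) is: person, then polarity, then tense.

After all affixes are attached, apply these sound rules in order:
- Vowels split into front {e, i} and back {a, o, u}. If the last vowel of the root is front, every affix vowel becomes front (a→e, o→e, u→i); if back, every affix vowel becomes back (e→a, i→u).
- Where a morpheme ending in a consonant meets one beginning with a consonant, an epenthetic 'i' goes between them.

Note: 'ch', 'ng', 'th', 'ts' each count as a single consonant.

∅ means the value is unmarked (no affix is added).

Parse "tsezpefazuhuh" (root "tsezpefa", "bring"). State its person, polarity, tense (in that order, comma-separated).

1st person, affirmative, future

Segment: tsezpefa-z-i-huh.
person: -z → 1st person.
polarity: -i → affirmative.
tense: -huh → future.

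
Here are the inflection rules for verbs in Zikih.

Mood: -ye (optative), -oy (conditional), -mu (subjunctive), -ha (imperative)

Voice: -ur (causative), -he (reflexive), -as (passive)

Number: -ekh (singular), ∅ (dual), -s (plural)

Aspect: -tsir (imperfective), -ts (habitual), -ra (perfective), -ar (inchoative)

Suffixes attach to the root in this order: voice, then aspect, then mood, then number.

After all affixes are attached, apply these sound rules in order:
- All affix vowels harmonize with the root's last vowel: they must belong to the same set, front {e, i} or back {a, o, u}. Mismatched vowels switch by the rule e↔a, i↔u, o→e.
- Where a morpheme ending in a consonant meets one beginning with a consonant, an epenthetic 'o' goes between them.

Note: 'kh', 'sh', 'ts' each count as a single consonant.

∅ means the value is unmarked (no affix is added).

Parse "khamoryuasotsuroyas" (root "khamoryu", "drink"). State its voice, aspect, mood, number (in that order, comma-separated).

passive, imperfective, optative, plural

Segment: khamoryu-as-tsir-ye-s.
voice: -as → passive.
aspect: -tsir → imperfective.
mood: -ye → optative.
number: -s → plural.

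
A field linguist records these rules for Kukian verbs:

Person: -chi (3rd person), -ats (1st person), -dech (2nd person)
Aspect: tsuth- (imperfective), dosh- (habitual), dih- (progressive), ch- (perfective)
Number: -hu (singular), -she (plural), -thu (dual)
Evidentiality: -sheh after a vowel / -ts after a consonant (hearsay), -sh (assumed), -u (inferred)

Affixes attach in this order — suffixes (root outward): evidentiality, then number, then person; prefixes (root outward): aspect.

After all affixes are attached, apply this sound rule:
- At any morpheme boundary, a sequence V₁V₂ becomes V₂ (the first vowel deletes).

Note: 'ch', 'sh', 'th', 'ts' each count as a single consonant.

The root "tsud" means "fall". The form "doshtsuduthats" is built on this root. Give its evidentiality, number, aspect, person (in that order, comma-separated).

Segment: dosh-tsud-u-thu-ats.
evidentiality: -u → inferred.
number: -thu → dual.
aspect: dosh- → habitual.
person: -ats → 1st person.

inferred, dual, habitual, 1st person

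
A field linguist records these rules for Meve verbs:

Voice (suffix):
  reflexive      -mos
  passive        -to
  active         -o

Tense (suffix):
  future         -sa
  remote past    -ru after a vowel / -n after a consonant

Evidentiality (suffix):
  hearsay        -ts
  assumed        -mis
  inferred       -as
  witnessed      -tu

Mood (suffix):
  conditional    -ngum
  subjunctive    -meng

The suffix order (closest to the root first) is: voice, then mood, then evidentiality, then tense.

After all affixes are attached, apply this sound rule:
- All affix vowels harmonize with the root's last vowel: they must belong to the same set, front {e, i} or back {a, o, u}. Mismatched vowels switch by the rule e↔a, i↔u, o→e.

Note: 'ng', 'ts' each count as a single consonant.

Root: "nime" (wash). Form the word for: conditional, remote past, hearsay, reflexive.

Attach voice reflexive -mos → nimemos.
Attach mood conditional -ngum → nimemosngum.
Attach evidentiality hearsay -ts → nimemosngumts.
Attach tense remote past -n (after consonant 'ts') → nimemosngumtsn.
Apply vowel harmony: nimemosngumtsn → nimemesngimtsn.

nimemesngimtsn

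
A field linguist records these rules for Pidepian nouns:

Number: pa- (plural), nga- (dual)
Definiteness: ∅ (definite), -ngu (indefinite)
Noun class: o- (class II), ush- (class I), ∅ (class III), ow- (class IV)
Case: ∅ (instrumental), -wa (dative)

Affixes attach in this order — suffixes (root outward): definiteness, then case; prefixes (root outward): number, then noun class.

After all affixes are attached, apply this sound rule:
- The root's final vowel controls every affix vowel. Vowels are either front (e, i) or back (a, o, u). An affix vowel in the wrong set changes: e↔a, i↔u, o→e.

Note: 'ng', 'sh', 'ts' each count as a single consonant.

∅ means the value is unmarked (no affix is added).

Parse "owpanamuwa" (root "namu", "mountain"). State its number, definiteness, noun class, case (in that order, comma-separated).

Segment: ow-pa-namu-wa.
number: pa- → plural.
definiteness: ∅ → definite.
noun class: ow- → class IV.
case: -wa → dative.

plural, definite, class IV, dative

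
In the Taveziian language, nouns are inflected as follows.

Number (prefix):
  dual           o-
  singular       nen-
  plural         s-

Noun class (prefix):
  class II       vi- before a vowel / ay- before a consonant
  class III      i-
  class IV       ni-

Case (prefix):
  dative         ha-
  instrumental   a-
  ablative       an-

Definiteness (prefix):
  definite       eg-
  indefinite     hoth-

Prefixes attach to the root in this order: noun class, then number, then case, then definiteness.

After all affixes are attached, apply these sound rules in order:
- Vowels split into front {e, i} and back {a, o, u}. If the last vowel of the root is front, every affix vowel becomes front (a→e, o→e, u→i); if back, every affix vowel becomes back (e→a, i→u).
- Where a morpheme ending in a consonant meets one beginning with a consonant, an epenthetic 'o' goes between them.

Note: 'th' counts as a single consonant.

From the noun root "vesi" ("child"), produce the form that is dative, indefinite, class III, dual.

Attach noun class class III i- → ivesi.
Attach number dual o- → oivesi.
Attach case dative ha- → haoivesi.
Attach definiteness indefinite hoth- → hothhaoivesi.
Apply vowel harmony: hothhaoivesi → hethheeivesi.
Apply epenthesis: hethheeivesi → hethoheeivesi.

hethoheeivesi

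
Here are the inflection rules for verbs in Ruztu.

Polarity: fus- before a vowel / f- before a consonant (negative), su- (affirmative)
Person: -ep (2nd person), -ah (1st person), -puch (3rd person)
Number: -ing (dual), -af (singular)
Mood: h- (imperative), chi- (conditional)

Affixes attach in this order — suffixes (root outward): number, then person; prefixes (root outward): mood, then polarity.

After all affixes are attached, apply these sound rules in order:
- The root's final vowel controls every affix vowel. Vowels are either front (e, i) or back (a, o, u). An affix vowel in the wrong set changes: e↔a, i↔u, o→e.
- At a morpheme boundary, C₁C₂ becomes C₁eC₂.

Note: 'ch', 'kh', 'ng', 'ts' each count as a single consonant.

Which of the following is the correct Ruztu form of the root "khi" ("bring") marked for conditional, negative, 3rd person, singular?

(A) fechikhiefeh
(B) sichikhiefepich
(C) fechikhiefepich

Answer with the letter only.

Attach mood conditional chi- → chikhi.
Attach number singular -af → chikhiaf.
Attach person 3rd person -puch → chikhiafpuch.
Attach polarity negative f- (before consonant 'ch') → fchikhiafpuch.
Apply vowel harmony: fchikhiafpuch → fchikhiefpich.
Apply epenthesis: fchikhiefpich → fechikhiefepich.
So the correct form is fechikhiefepich, option (C).
(A) fechikhiefeh is wrong: it uses 1st person instead of 3rd person for person.
(B) sichikhiefepich is wrong: it uses affirmative instead of negative for polarity.

C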